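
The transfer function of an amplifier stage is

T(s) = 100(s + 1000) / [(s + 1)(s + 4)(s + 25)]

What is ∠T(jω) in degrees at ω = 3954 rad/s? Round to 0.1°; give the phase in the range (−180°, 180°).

166.2°

At s = jω = j3954:
zero (s+1000): 1000 + j3954 → |·| = √(1000²+3954²) = √16634116 ≈ 4078.5, ∠ = arctan(3954/1000) ≈ 75.81°
pole (s+1): 1 + j3954 → |·| = √(1²+3954²) = √15634117 ≈ 3954, ∠ = arctan(3954/1) ≈ 89.99°
pole (s+4): 4 + j3954 → |·| = √(4²+3954²) = √15634132 ≈ 3954, ∠ = arctan(3954/4) ≈ 89.94°
pole (s+25): 25 + j3954 → |·| = √(25²+3954²) = √15634741 ≈ 3954.1, ∠ = arctan(3954/25) ≈ 89.64°
∠T = 75.81° − 269.57° = -193.76° ≡ 166.24° (principal value)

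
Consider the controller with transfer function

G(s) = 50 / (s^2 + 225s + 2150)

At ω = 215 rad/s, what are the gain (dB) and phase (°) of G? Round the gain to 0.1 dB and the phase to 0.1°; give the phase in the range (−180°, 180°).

-62.3 dB, -132.3°

Substitute s = j215:
Numerator: 50 = 50 + j0
Denominator: (j215)^2 + 225(j215) + 2150 = -44075 + j48375
|N| = √(50² + 0²) ≈ 50, ∠N ≈ 0.00°
|D| = √(44075² + 48375²) ≈ 65443, ∠D ≈ 132.34°
|G| = 50 / 65443 ≈ 0.00076402
Gain = 20 log₁₀(0.00076402) ≈ -62.34 dB
∠G = 0.00° − 132.34° = -132.34°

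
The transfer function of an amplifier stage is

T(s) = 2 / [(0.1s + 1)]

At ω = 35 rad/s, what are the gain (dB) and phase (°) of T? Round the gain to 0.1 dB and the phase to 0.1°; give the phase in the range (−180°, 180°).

-5.2 dB, -74.1°

At ω = 35 rad/s:
pole (1 + j35·0.1) = 1 + j3.5 → |·| ≈ 3.6401, ∠ ≈ 74.05°
|T| = 2 · 1 / (3.6401) ≈ 0.54944
Gain = 20 log₁₀(0.54944) ≈ -5.20 dB
∠T = (0°) − (74.05°) = -74.05°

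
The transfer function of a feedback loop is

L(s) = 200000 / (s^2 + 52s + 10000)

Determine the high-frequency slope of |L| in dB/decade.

Each pole contributes −20 dB/decade at high frequency; each zero contributes +20 dB/decade.
Net: 0 zero(s) − 2 pole(s) → -40 dB/decade.

-40 dB/decade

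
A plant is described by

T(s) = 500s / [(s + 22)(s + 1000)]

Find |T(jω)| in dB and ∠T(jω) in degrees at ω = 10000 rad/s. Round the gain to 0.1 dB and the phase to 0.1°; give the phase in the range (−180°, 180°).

At s = jω = j10000:
zero at origin: s = j10000 → |·| = 10000, ∠ = 90.00°
pole (s+22): 22 + j10000 → |·| = √(22²+10000²) = √100000484 ≈ 10000, ∠ = arctan(10000/22) ≈ 89.87°
pole (s+1000): 1000 + j10000 → |·| = √(1000²+10000²) = √101000000 ≈ 10050, ∠ = arctan(10000/1000) ≈ 84.29°
|T| = 500 · 10000 / 1.005e+08 ≈ 0.049751
Gain = 20 log₁₀(0.049751) ≈ -26.06 dB
∠T = 90.00° − 174.16° = -84.16°

-26.1 dB, -84.2°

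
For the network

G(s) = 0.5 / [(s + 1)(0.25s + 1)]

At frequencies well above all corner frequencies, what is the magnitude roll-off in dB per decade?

-40 dB/decade

Each pole contributes −20 dB/decade at high frequency; each zero contributes +20 dB/decade.
Net: 0 zero(s) − 2 pole(s) → -40 dB/decade.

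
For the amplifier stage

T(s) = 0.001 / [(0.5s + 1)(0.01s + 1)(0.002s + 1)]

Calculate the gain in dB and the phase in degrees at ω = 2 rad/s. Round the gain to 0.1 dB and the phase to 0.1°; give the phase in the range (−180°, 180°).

-63.0 dB, -46.4°

At ω = 2 rad/s:
pole (1 + j2·0.5) = 1 + j1 → |·| ≈ 1.4142, ∠ ≈ 45.00°
pole (1 + j2·0.01) = 1 + j0.02 → |·| ≈ 1.0002, ∠ ≈ 1.15°
pole (1 + j2·0.002) = 1 + j0.004 → |·| ≈ 1, ∠ ≈ 0.23°
|T| = 0.001 · 1 / (1.4142 · 1.0002 · 1) ≈ 0.00070697
Gain = 20 log₁₀(0.00070697) ≈ -63.01 dB
∠T = (0°) − (45.00° + 1.15° + 0.23°) = -46.38°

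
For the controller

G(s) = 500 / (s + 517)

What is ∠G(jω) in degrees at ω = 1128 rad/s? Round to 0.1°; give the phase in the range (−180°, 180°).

Substitute s = j1128:
Numerator: 500 = 500 + j0
Denominator: (j1128) + 517 = 517 + j1128
|N| = √(500² + 0²) ≈ 500, ∠N ≈ 0.00°
|D| = √(517² + 1128²) ≈ 1240.8, ∠D ≈ 65.38°
∠G = 0.00° − 65.38° = -65.38°

-65.4°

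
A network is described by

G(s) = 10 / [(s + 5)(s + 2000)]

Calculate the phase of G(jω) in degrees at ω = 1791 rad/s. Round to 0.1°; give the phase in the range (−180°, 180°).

At s = jω = j1791:
pole (s+5): 5 + j1791 → |·| = √(5²+1791²) = √3207706 ≈ 1791, ∠ = arctan(1791/5) ≈ 89.84°
pole (s+2000): 2000 + j1791 → |·| = √(2000²+1791²) = √7207681 ≈ 2684.7, ∠ = arctan(1791/2000) ≈ 41.84°
∠G = 0.00° − 131.68° = -131.68°

-131.7°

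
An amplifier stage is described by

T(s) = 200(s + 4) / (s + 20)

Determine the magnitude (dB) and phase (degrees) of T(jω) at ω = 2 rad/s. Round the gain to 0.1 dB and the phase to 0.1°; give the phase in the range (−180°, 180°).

At s = jω = j2:
zero (s+4): 4 + j2 → |·| = √(4²+2²) = √20 ≈ 4.4721, ∠ = arctan(2/4) ≈ 26.57°
pole (s+20): 20 + j2 → |·| = √(20²+2²) = √404 ≈ 20.1, ∠ = arctan(2/20) ≈ 5.71°
|T| = 200 · 4.4721 / 20.1 ≈ 44.499
Gain = 20 log₁₀(44.499) ≈ 32.97 dB
∠T = 26.57° − 5.71° = 20.86°

33.0 dB, 20.9°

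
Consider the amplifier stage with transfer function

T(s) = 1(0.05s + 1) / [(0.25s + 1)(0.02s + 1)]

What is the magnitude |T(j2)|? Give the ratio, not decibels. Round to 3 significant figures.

0.898

At ω = 2 rad/s:
zero (1 + j2·0.05) = 1 + j0.1 → |·| ≈ 1.005, ∠ ≈ 5.71°
pole (1 + j2·0.25) = 1 + j0.5 → |·| ≈ 1.118, ∠ ≈ 26.57°
pole (1 + j2·0.02) = 1 + j0.04 → |·| ≈ 1.0008, ∠ ≈ 2.29°
|T| = 1 · 1.005 / (1.118 · 1.0008) ≈ 0.89821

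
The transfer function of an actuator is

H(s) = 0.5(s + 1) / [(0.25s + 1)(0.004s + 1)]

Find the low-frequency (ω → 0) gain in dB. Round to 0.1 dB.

H(0) = 0.5 · 1 / 1 = 0.5
20 log₁₀(0.5) ≈ -6.02 dB

-6.0 dB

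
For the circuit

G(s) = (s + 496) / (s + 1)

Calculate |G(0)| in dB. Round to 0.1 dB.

53.9 dB

G(0) = 496 / 1 = 496
20 log₁₀(496) ≈ 53.91 dB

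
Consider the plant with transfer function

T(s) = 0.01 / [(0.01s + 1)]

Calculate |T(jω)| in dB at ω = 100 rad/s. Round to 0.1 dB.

-43.0 dB

At ω = 100 rad/s:
pole (1 + j100·0.01) = 1 + j1 → |·| ≈ 1.4142, ∠ ≈ 45.00°
|T| = 0.01 · 1 / (1.4142) ≈ 0.0070711
Gain = 20 log₁₀(0.0070711) ≈ -43.01 dB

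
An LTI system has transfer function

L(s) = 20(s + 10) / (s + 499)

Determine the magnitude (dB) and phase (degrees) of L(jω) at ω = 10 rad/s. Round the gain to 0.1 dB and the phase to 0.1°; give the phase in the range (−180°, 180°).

At s = jω = j10:
zero (s+10): 10 + j10 → |·| = √(10²+10²) = √200 ≈ 14.142, ∠ = arctan(10/10) ≈ 45.00°
pole (s+499): 499 + j10 → |·| = √(499²+10²) = √249101 ≈ 499.1, ∠ = arctan(10/499) ≈ 1.15°
|L| = 20 · 14.142 / 499.1 ≈ 0.5667
Gain = 20 log₁₀(0.5667) ≈ -4.93 dB
∠L = 45.00° − 1.15° = 43.85°

-4.9 dB, 43.9°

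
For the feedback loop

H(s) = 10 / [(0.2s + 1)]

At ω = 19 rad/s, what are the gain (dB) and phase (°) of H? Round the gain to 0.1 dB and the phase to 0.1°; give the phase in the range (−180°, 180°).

8.1 dB, -75.3°

At ω = 19 rad/s:
pole (1 + j19·0.2) = 1 + j3.8 → |·| ≈ 3.9294, ∠ ≈ 75.26°
|H| = 10 · 1 / (3.9294) ≈ 2.5449
Gain = 20 log₁₀(2.5449) ≈ 8.11 dB
∠H = (0°) − (75.26°) = -75.26°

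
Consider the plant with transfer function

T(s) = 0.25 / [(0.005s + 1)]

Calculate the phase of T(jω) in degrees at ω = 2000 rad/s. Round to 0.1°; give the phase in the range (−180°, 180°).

At ω = 2000 rad/s:
pole (1 + j2000·0.005) = 1 + j10 → |·| ≈ 10.05, ∠ ≈ 84.29°
∠T = (0°) − (84.29°) = -84.29°

-84.3°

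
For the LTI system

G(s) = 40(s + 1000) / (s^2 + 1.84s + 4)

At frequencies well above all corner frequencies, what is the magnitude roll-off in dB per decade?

-20 dB/decade

Each pole contributes −20 dB/decade at high frequency; each zero contributes +20 dB/decade.
Net: 1 zero(s) − 2 pole(s) → -20 dB/decade.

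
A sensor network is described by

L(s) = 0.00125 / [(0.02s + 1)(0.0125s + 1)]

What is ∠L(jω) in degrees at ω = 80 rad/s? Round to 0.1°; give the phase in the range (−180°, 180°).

At ω = 80 rad/s:
pole (1 + j80·0.02) = 1 + j1.6 → |·| ≈ 1.8868, ∠ ≈ 57.99°
pole (1 + j80·0.0125) = 1 + j1 → |·| ≈ 1.4142, ∠ ≈ 45.00°
∠L = (0°) − (57.99° + 45.00°) = -102.99°

-103.0°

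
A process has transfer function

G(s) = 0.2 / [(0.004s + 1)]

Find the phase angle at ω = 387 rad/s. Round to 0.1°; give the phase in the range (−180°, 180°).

-57.1°

At ω = 387 rad/s:
pole (1 + j387·0.004) = 1 + j1.548 → |·| ≈ 1.8429, ∠ ≈ 57.14°
∠G = (0°) − (57.14°) = -57.14°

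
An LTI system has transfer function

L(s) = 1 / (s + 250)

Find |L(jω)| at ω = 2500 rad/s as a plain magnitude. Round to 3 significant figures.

0.000398

Substitute s = j2500:
Numerator: 1 = 1 + j0
Denominator: (j2500) + 250 = 250 + j2500
|N| = √(1² + 0²) ≈ 1, ∠N ≈ 0.00°
|D| = √(250² + 2500²) ≈ 2512.5, ∠D ≈ 84.29°
|L| = 1 / 2512.5 ≈ 0.00039801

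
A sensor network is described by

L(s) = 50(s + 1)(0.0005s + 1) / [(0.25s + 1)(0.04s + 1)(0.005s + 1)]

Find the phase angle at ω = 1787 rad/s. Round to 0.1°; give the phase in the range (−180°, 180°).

At ω = 1787 rad/s:
zero (1 + j1787·1) = 1 + j1787 → |·| ≈ 1787, ∠ ≈ 89.97°
zero (1 + j1787·0.0005) = 1 + j0.8935 → |·| ≈ 1.341, ∠ ≈ 41.78°
pole (1 + j1787·0.25) = 1 + j446.75 → |·| ≈ 446.75, ∠ ≈ 89.87°
pole (1 + j1787·0.04) = 1 + j71.48 → |·| ≈ 71.487, ∠ ≈ 89.20°
pole (1 + j1787·0.005) = 1 + j8.935 → |·| ≈ 8.9908, ∠ ≈ 83.61°
∠L = (89.97° + 41.78°) − (89.87° + 89.20° + 83.61°) = -130.93°

-130.9°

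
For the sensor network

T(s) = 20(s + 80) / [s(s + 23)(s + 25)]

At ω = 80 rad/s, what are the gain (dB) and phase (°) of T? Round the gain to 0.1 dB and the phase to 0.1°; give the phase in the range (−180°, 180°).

At s = jω = j80:
zero (s+80): 80 + j80 → |·| = √(80²+80²) = √12800 ≈ 113.14, ∠ = arctan(80/80) ≈ 45.00°
pole (s+23): 23 + j80 → |·| = √(23²+80²) = √6929 ≈ 83.241, ∠ = arctan(80/23) ≈ 73.96°
pole (s+25): 25 + j80 → |·| = √(25²+80²) = √7025 ≈ 83.815, ∠ = arctan(80/25) ≈ 72.65°
pole at origin: |s| = 80, ∠ = 90.00° (in denominator)
|T| = 20 · 113.14 / 5.5815e+05 ≈ 0.0040541
Gain = 20 log₁₀(0.0040541) ≈ -47.84 dB
∠T = 45.00° − 236.61° = -191.61° ≡ 168.39° (principal value)

-47.8 dB, 168.4°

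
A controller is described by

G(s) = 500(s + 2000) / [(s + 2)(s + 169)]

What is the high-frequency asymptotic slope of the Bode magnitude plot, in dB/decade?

-20 dB/decade

Each pole contributes −20 dB/decade at high frequency; each zero contributes +20 dB/decade.
Net: 1 zero(s) − 2 pole(s) → -20 dB/decade.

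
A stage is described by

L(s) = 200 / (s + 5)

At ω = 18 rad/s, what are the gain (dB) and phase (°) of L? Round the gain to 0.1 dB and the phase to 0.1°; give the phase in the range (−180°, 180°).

20.6 dB, -74.5°

At s = jω = j18:
pole (s+5): 5 + j18 → |·| = √(5²+18²) = √349 ≈ 18.682, ∠ = arctan(18/5) ≈ 74.48°
|L| = 200 / 18.682 ≈ 10.705
Gain = 20 log₁₀(10.705) ≈ 20.59 dB
∠L = 0.00° − 74.48° = -74.48°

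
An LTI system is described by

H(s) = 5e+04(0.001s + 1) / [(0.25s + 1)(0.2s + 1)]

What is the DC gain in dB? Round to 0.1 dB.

H(0) = 5e+04 · 1 / 1 = 50000
20 log₁₀(50000) ≈ 93.98 dB

94.0 dB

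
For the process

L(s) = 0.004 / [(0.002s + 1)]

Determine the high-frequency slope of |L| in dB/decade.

-20 dB/decade

Each pole contributes −20 dB/decade at high frequency; each zero contributes +20 dB/decade.
Net: 0 zero(s) − 1 pole(s) → -20 dB/decade.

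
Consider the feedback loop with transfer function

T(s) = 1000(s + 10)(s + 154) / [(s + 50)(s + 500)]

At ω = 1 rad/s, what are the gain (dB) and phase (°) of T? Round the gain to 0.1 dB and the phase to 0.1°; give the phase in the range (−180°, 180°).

35.8 dB, 4.8°

At s = jω = j1:
zero (s+10): 10 + j1 → |·| = √(10²+1²) = √101 ≈ 10.05, ∠ = arctan(1/10) ≈ 5.71°
zero (s+154): 154 + j1 → |·| = √(154²+1²) = √23717 ≈ 154, ∠ = arctan(1/154) ≈ 0.37°
pole (s+50): 50 + j1 → |·| = √(50²+1²) = √2501 ≈ 50.01, ∠ = arctan(1/50) ≈ 1.15°
pole (s+500): 500 + j1 → |·| = √(500²+1²) = √250001 ≈ 500, ∠ = arctan(1/500) ≈ 0.11°
|T| = 1000 · 1547.7 / 25005 ≈ 61.896
Gain = 20 log₁₀(61.896) ≈ 35.83 dB
∠T = 6.08° − 1.26° = 4.82°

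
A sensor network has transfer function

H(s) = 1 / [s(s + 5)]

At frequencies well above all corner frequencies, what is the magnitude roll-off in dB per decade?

-40 dB/decade

Each pole contributes −20 dB/decade at high frequency; each zero contributes +20 dB/decade.
Net: 0 zero(s) − 2 pole(s) → -40 dB/decade.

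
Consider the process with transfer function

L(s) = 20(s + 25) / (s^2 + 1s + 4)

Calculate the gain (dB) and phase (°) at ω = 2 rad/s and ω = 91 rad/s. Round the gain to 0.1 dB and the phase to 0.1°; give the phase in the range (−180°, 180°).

At s = jω = j2:
zero (s+25): 25 + j2 → |·| = √(25²+2²) = √629 ≈ 25.08, ∠ = arctan(2/25) ≈ 4.57°
quadratic: (j2)² + 1·j2 + 4 = 0 + j2 → |·| ≈ 2, ∠ ≈ 90.00°
|L| = 20 · 25.08 / 2 ≈ 250.8
Gain = 20 log₁₀(250.8) ≈ 47.99 dB
∠L = 4.57° − 90.00° = -85.43°

At s = jω = j91:
zero (s+25): 25 + j91 → |·| = √(25²+91²) = √8906 ≈ 94.372, ∠ = arctan(91/25) ≈ 74.64°
quadratic: (j91)² + 1·j91 + 4 = -8277 + j91 → |·| ≈ 8277.5, ∠ ≈ 179.37°
|L| = 20 · 94.372 / 8277.5 ≈ 0.22802
Gain = 20 log₁₀(0.22802) ≈ -12.84 dB
∠L = 74.64° − 179.37° = -104.73°

ω = 2: 48.0 dB, -85.4°; ω = 91: -12.8 dB, -104.7°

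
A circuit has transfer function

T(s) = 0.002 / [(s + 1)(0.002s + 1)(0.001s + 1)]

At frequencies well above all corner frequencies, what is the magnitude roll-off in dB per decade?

Each pole contributes −20 dB/decade at high frequency; each zero contributes +20 dB/decade.
Net: 0 zero(s) − 3 pole(s) → -60 dB/decade.

-60 dB/decade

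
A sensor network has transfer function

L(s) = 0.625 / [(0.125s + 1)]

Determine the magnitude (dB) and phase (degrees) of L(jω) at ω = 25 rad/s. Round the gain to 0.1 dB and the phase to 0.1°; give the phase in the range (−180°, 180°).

-14.4 dB, -72.3°

At ω = 25 rad/s:
pole (1 + j25·0.125) = 1 + j3.125 → |·| ≈ 3.2811, ∠ ≈ 72.26°
|L| = 0.625 · 1 / (3.2811) ≈ 0.19048
Gain = 20 log₁₀(0.19048) ≈ -14.40 dB
∠L = (0°) − (72.26°) = -72.26°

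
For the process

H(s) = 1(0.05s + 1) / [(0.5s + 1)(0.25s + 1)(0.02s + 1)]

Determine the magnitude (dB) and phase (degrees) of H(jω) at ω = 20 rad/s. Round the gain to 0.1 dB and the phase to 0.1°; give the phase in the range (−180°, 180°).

At ω = 20 rad/s:
zero (1 + j20·0.05) = 1 + j1 → |·| ≈ 1.4142, ∠ ≈ 45.00°
pole (1 + j20·0.5) = 1 + j10 → |·| ≈ 10.05, ∠ ≈ 84.29°
pole (1 + j20·0.25) = 1 + j5 → |·| ≈ 5.099, ∠ ≈ 78.69°
pole (1 + j20·0.02) = 1 + j0.4 → |·| ≈ 1.077, ∠ ≈ 21.80°
|H| = 1 · 1.4142 / (10.05 · 5.099 · 1.077) ≈ 0.025624
Gain = 20 log₁₀(0.025624) ≈ -31.83 dB
∠H = (45.00°) − (84.29° + 78.69° + 21.80°) = -139.78°

-31.8 dB, -139.8°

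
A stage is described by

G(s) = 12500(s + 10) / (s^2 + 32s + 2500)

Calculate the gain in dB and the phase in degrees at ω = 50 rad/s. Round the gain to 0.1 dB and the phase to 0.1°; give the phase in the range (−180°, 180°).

At s = jω = j50:
zero (s+10): 10 + j50 → |·| = √(10²+50²) = √2600 ≈ 50.99, ∠ = arctan(50/10) ≈ 78.69°
quadratic: (j50)² + 32·j50 + 2500 = 0 + j1600 → |·| ≈ 1600, ∠ ≈ 90.00°
|G| = 12500 · 50.99 / 1600 ≈ 398.36
Gain = 20 log₁₀(398.36) ≈ 52.01 dB
∠G = 78.69° − 90.00° = -11.31°

52.0 dB, -11.3°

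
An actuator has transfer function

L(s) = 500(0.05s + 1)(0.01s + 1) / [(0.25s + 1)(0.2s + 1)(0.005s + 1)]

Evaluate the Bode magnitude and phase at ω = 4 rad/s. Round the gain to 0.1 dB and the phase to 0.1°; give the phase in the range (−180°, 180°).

49.0 dB, -71.2°

At ω = 4 rad/s:
zero (1 + j4·0.05) = 1 + j0.2 → |·| ≈ 1.0198, ∠ ≈ 11.31°
zero (1 + j4·0.01) = 1 + j0.04 → |·| ≈ 1.0008, ∠ ≈ 2.29°
pole (1 + j4·0.25) = 1 + j1 → |·| ≈ 1.4142, ∠ ≈ 45.00°
pole (1 + j4·0.2) = 1 + j0.8 → |·| ≈ 1.2806, ∠ ≈ 38.66°
pole (1 + j4·0.005) = 1 + j0.02 → |·| ≈ 1.0002, ∠ ≈ 1.15°
|L| = 500 · 1.0198 · 1.0008 / (1.4142 · 1.2806 · 1.0002) ≈ 281.72
Gain = 20 log₁₀(281.72) ≈ 49.00 dB
∠L = (11.31° + 2.29°) − (45.00° + 38.66° + 1.15°) = -71.21°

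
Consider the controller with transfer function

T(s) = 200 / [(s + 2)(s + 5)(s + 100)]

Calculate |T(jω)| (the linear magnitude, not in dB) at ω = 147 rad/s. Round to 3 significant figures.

At s = jω = j147:
pole (s+2): 2 + j147 → |·| = √(2²+147²) = √21613 ≈ 147.01, ∠ = arctan(147/2) ≈ 89.22°
pole (s+5): 5 + j147 → |·| = √(5²+147²) = √21634 ≈ 147.09, ∠ = arctan(147/5) ≈ 88.05°
pole (s+100): 100 + j147 → |·| = √(100²+147²) = √31609 ≈ 177.79, ∠ = arctan(147/100) ≈ 55.77°
|T| = 200 / 3.8445e+06 ≈ 5.2022e-05

5.20e-05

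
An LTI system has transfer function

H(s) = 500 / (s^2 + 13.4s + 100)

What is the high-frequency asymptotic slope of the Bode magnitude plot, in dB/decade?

Each pole contributes −20 dB/decade at high frequency; each zero contributes +20 dB/decade.
Net: 0 zero(s) − 2 pole(s) → -40 dB/decade.

-40 dB/decade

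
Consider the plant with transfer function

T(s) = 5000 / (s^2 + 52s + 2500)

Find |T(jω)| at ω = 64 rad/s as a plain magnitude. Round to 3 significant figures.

1.35

At s = jω = j64:
quadratic: (j64)² + 52·j64 + 2500 = -1596 + j3328 → |·| ≈ 3690.9, ∠ ≈ 115.62°
|T| = 5000 / 3690.9 ≈ 1.3547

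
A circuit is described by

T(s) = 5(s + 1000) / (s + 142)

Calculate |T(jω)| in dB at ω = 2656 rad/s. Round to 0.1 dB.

At s = jω = j2656:
zero (s+1000): 1000 + j2656 → |·| = √(1000²+2656²) = √8054336 ≈ 2838, ∠ = arctan(2656/1000) ≈ 69.37°
pole (s+142): 142 + j2656 → |·| = √(142²+2656²) = √7074500 ≈ 2659.8, ∠ = arctan(2656/142) ≈ 86.94°
|T| = 5 · 2838 / 2659.8 ≈ 5.335
Gain = 20 log₁₀(5.335) ≈ 14.54 dB

14.5 dB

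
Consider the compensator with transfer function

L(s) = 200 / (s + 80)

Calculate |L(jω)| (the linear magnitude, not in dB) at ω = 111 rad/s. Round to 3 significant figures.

1.46

Substitute s = j111:
Numerator: 200 = 200 + j0
Denominator: (j111) + 80 = 80 + j111
|N| = √(200² + 0²) ≈ 200, ∠N ≈ 0.00°
|D| = √(80² + 111²) ≈ 136.82, ∠D ≈ 54.22°
|L| = 200 / 136.82 ≈ 1.4618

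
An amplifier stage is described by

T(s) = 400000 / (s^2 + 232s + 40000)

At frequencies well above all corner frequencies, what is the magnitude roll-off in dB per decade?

-40 dB/decade

Each pole contributes −20 dB/decade at high frequency; each zero contributes +20 dB/decade.
Net: 0 zero(s) − 2 pole(s) → -40 dB/decade.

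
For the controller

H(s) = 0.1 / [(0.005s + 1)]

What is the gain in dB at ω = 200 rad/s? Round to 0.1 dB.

At ω = 200 rad/s:
pole (1 + j200·0.005) = 1 + j1 → |·| ≈ 1.4142, ∠ ≈ 45.00°
|H| = 0.1 · 1 / (1.4142) ≈ 0.070711
Gain = 20 log₁₀(0.070711) ≈ -23.01 dB

-23.0 dB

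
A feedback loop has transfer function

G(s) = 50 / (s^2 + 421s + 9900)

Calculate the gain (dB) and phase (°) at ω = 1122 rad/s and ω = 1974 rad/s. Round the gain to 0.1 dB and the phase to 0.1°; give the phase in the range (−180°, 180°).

Substitute s = j1122:
Numerator: 50 = 50 + j0
Denominator: (j1122)^2 + 421(j1122) + 9900 = -1248984 + j472362
|N| = √(50² + 0²) ≈ 50, ∠N ≈ 0.00°
|D| = √(1248984² + 472362²) ≈ 1.3353e+06, ∠D ≈ 159.28°
|G| = 50 / 1.3353e+06 ≈ 3.7445e-05
Gain = 20 log₁₀(3.7445e-05) ≈ -88.53 dB
∠G = 0.00° − 159.28° = -159.28°

Substitute s = j1974:
Numerator: 50 = 50 + j0
Denominator: (j1974)^2 + 421(j1974) + 9900 = -3886776 + j831054
|N| = √(50² + 0²) ≈ 50, ∠N ≈ 0.00°
|D| = √(3886776² + 831054²) ≈ 3.9746e+06, ∠D ≈ 167.93°
|G| = 50 / 3.9746e+06 ≈ 1.258e-05
Gain = 20 log₁₀(1.258e-05) ≈ -98.01 dB
∠G = 0.00° − 167.93° = -167.93°

ω = 1122: -88.5 dB, -159.3°; ω = 1974: -98.0 dB, -167.9°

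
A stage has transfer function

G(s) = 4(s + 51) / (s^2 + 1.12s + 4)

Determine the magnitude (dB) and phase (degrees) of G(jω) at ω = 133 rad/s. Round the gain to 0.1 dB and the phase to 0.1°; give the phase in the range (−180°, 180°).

At s = jω = j133:
zero (s+51): 51 + j133 → |·| = √(51²+133²) = √20290 ≈ 142.44, ∠ = arctan(133/51) ≈ 69.02°
quadratic: (j133)² + 1.12·j133 + 4 = -17685 + j148.96 → |·| ≈ 17686, ∠ ≈ 179.52°
|G| = 4 · 142.44 / 17686 ≈ 0.032215
Gain = 20 log₁₀(0.032215) ≈ -29.84 dB
∠G = 69.02° − 179.52° = -110.50°

-29.8 dB, -110.5°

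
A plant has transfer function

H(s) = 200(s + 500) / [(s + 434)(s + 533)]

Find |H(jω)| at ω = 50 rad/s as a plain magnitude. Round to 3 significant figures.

0.430

At s = jω = j50:
zero (s+500): 500 + j50 → |·| = √(500²+50²) = √252500 ≈ 502.49, ∠ = arctan(50/500) ≈ 5.71°
pole (s+434): 434 + j50 → |·| = √(434²+50²) = √190856 ≈ 436.87, ∠ = arctan(50/434) ≈ 6.57°
pole (s+533): 533 + j50 → |·| = √(533²+50²) = √286589 ≈ 535.34, ∠ = arctan(50/533) ≈ 5.36°
|H| = 200 · 502.49 / 2.3387e+05 ≈ 0.42972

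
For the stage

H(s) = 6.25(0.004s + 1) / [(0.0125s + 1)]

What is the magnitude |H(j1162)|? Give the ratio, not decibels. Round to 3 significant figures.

2.04

At ω = 1162 rad/s:
zero (1 + j1162·0.004) = 1 + j4.648 → |·| ≈ 4.7544, ∠ ≈ 77.86°
pole (1 + j1162·0.0125) = 1 + j14.525 → |·| ≈ 14.559, ∠ ≈ 86.06°
|H| = 6.25 · 4.7544 / (14.559) ≈ 2.041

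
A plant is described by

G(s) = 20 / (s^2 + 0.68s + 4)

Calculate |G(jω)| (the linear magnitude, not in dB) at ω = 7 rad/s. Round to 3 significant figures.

At s = jω = j7:
quadratic: (j7)² + 0.68·j7 + 4 = -45 + j4.76 → |·| ≈ 45.251, ∠ ≈ 173.96°
|G| = 20 / 45.251 ≈ 0.44198

0.442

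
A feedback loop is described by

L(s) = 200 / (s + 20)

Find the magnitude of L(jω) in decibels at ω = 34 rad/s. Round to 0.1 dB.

Substitute s = j34:
Numerator: 200 = 200 + j0
Denominator: (j34) + 20 = 20 + j34
|N| = √(200² + 0²) ≈ 200, ∠N ≈ 0.00°
|D| = √(20² + 34²) ≈ 39.446, ∠D ≈ 59.53°
|L| = 200 / 39.446 ≈ 5.0702
Gain = 20 log₁₀(5.0702) ≈ 14.10 dB

14.1 dB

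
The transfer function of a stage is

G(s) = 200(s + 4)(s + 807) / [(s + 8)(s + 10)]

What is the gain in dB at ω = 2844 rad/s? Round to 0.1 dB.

At s = jω = j2844:
zero (s+4): 4 + j2844 → |·| = √(4²+2844²) = √8088352 ≈ 2844, ∠ = arctan(2844/4) ≈ 89.92°
zero (s+807): 807 + j2844 → |·| = √(807²+2844²) = √8739585 ≈ 2956.3, ∠ = arctan(2844/807) ≈ 74.16°
pole (s+8): 8 + j2844 → |·| = √(8²+2844²) = √8088400 ≈ 2844, ∠ = arctan(2844/8) ≈ 89.84°
pole (s+10): 10 + j2844 → |·| = √(10²+2844²) = √8088436 ≈ 2844, ∠ = arctan(2844/10) ≈ 89.80°
|G| = 200 · 8.4077e+06 / 8.0883e+06 ≈ 207.9
Gain = 20 log₁₀(207.9) ≈ 46.36 dB

46.4 dB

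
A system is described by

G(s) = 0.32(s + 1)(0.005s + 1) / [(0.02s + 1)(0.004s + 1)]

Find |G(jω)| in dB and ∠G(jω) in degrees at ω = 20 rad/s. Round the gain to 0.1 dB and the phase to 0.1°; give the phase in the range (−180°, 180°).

15.5 dB, 66.5°

At ω = 20 rad/s:
zero (1 + j20·1) = 1 + j20 → |·| ≈ 20.025, ∠ ≈ 87.14°
zero (1 + j20·0.005) = 1 + j0.1 → |·| ≈ 1.005, ∠ ≈ 5.71°
pole (1 + j20·0.02) = 1 + j0.4 → |·| ≈ 1.077, ∠ ≈ 21.80°
pole (1 + j20·0.004) = 1 + j0.08 → |·| ≈ 1.0032, ∠ ≈ 4.57°
|G| = 0.32 · 20.025 · 1.005 / (1.077 · 1.0032) ≈ 5.9605
Gain = 20 log₁₀(5.9605) ≈ 15.51 dB
∠G = (87.14° + 5.71°) − (21.80° + 4.57°) = 66.48°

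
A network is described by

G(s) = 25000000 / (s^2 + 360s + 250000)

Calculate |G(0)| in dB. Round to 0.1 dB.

G(0) = 25000000 / 250000 = 100
20 log₁₀(100) ≈ 40.00 dB

40.0 dB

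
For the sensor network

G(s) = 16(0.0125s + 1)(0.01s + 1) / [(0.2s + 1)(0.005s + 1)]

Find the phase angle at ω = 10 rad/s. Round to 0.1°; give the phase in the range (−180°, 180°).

-53.5°

At ω = 10 rad/s:
zero (1 + j10·0.0125) = 1 + j0.125 → |·| ≈ 1.0078, ∠ ≈ 7.13°
zero (1 + j10·0.01) = 1 + j0.1 → |·| ≈ 1.005, ∠ ≈ 5.71°
pole (1 + j10·0.2) = 1 + j2 → |·| ≈ 2.2361, ∠ ≈ 63.43°
pole (1 + j10·0.005) = 1 + j0.05 → |·| ≈ 1.0012, ∠ ≈ 2.86°
∠G = (7.13° + 5.71°) − (63.43° + 2.86°) = -53.45°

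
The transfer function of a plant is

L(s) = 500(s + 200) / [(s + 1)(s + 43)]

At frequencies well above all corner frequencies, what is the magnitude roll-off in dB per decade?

-20 dB/decade

Each pole contributes −20 dB/decade at high frequency; each zero contributes +20 dB/decade.
Net: 1 zero(s) − 2 pole(s) → -20 dB/decade.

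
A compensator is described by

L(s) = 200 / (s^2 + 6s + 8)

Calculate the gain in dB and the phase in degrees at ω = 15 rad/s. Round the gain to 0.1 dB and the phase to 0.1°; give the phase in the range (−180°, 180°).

-1.4 dB, -157.5°

Substitute s = j15:
Numerator: 200 = 200 + j0
Denominator: (j15)^2 + 6(j15) + 8 = -217 + j90
|N| = √(200² + 0²) ≈ 200, ∠N ≈ 0.00°
|D| = √(217² + 90²) ≈ 234.92, ∠D ≈ 157.47°
|L| = 200 / 234.92 ≈ 0.85135
Gain = 20 log₁₀(0.85135) ≈ -1.40 dB
∠L = 0.00° − 157.47° = -157.47°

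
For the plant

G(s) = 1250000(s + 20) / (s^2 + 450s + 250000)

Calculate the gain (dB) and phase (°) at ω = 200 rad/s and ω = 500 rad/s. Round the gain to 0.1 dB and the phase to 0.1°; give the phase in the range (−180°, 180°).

At s = jω = j200:
zero (s+20): 20 + j200 → |·| = √(20²+200²) = √40400 ≈ 201, ∠ = arctan(200/20) ≈ 84.29°
quadratic: (j200)² + 450·j200 + 250000 = 210000 + j90000 → |·| ≈ 2.2847e+05, ∠ ≈ 23.20°
|G| = 1250000 · 201 / 2.2847e+05 ≈ 1099.7
Gain = 20 log₁₀(1099.7) ≈ 60.83 dB
∠G = 84.29° − 23.20° = 61.09°

At s = jω = j500:
zero (s+20): 20 + j500 → |·| = √(20²+500²) = √250400 ≈ 500.4, ∠ = arctan(500/20) ≈ 87.71°
quadratic: (j500)² + 450·j500 + 250000 = 0 + j225000 → |·| ≈ 2.25e+05, ∠ ≈ 90.00°
|G| = 1250000 · 500.4 / 2.25e+05 ≈ 2780
Gain = 20 log₁₀(2780) ≈ 68.88 dB
∠G = 87.71° − 90.00° = -2.29°

ω = 200: 60.8 dB, 61.1°; ω = 500: 68.9 dB, -2.3°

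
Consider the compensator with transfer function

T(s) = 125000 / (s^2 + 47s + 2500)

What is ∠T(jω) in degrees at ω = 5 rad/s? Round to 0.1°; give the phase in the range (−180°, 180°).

At s = jω = j5:
quadratic: (j5)² + 47·j5 + 2500 = 2475 + j235 → |·| ≈ 2486.1, ∠ ≈ 5.42°
∠T = 0.00° − 5.42° = -5.42°

-5.4°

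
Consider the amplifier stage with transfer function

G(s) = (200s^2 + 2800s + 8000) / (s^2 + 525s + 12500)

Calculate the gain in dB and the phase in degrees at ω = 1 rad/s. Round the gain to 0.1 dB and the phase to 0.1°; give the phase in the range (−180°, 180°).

-3.6 dB, 17.3°

Substitute s = j1:
Numerator: 200(j1)^2 + 2800(j1) + 8000 = 7800 + j2800
Denominator: (j1)^2 + 525(j1) + 12500 = 12499 + j525
|N| = √(7800² + 2800²) ≈ 8287.3, ∠N ≈ 19.75°
|D| = √(12499² + 525²) ≈ 12510, ∠D ≈ 2.41°
|G| = 8287.3 / 12510 ≈ 0.66245
Gain = 20 log₁₀(0.66245) ≈ -3.58 dB
∠G = 19.75° − 2.41° = 17.34°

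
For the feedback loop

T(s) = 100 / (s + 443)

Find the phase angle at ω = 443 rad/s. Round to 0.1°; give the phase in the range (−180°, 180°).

-45.0°

At s = jω = j443:
pole (s+443): 443 + j443 → |·| = √(443²+443²) = √392498 ≈ 626.5, ∠ = arctan(443/443) ≈ 45.00°
∠T = 0.00° − 45.00° = -45.00°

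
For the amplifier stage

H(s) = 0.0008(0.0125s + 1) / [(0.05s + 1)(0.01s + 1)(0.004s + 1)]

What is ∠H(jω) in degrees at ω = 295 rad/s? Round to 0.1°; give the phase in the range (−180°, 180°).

-132.3°

At ω = 295 rad/s:
zero (1 + j295·0.0125) = 1 + j3.6875 → |·| ≈ 3.8207, ∠ ≈ 74.83°
pole (1 + j295·0.05) = 1 + j14.75 → |·| ≈ 14.784, ∠ ≈ 86.12°
pole (1 + j295·0.01) = 1 + j2.95 → |·| ≈ 3.1149, ∠ ≈ 71.27°
pole (1 + j295·0.004) = 1 + j1.18 → |·| ≈ 1.5467, ∠ ≈ 49.72°
∠H = (74.83°) − (86.12° + 71.27° + 49.72°) = -132.28°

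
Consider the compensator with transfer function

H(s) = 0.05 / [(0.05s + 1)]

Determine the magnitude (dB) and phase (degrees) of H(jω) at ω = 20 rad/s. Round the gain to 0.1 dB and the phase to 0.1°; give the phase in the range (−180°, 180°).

At ω = 20 rad/s:
pole (1 + j20·0.05) = 1 + j1 → |·| ≈ 1.4142, ∠ ≈ 45.00°
|H| = 0.05 · 1 / (1.4142) ≈ 0.035356
Gain = 20 log₁₀(0.035356) ≈ -29.03 dB
∠H = (0°) − (45.00°) = -45.00°

-29.0 dB, -45.0°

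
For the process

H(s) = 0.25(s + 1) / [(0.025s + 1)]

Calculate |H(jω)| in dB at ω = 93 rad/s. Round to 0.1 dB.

19.3 dB

At ω = 93 rad/s:
zero (1 + j93·1) = 1 + j93 → |·| ≈ 93.005, ∠ ≈ 89.38°
pole (1 + j93·0.025) = 1 + j2.325 → |·| ≈ 2.5309, ∠ ≈ 66.73°
|H| = 0.25 · 93.005 / (2.5309) ≈ 9.1869
Gain = 20 log₁₀(9.1869) ≈ 19.26 dB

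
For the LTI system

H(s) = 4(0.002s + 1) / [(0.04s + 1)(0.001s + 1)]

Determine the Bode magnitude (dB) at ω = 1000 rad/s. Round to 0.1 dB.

-16.0 dB

At ω = 1000 rad/s:
zero (1 + j1000·0.002) = 1 + j2 → |·| ≈ 2.2361, ∠ ≈ 63.43°
pole (1 + j1000·0.04) = 1 + j40 → |·| ≈ 40.012, ∠ ≈ 88.57°
pole (1 + j1000·0.001) = 1 + j1 → |·| ≈ 1.4142, ∠ ≈ 45.00°
|H| = 4 · 2.2361 / (40.012 · 1.4142) ≈ 0.15807
Gain = 20 log₁₀(0.15807) ≈ -16.02 dB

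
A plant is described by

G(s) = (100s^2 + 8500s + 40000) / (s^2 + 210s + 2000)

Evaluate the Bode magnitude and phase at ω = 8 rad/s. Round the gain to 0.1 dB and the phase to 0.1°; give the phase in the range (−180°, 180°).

29.4 dB, 22.8°

Substitute s = j8:
Numerator: 100(j8)^2 + 8500(j8) + 40000 = 33600 + j68000
Denominator: (j8)^2 + 210(j8) + 2000 = 1936 + j1680
|N| = √(33600² + 68000²) ≈ 75848, ∠N ≈ 63.71°
|D| = √(1936² + 1680²) ≈ 2563.3, ∠D ≈ 40.95°
|G| = 75848 / 2563.3 ≈ 29.59
Gain = 20 log₁₀(29.59) ≈ 29.42 dB
∠G = 63.71° − 40.95° = 22.76°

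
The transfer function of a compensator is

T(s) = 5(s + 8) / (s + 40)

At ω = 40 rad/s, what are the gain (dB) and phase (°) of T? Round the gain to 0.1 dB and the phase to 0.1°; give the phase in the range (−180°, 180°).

At s = jω = j40:
zero (s+8): 8 + j40 → |·| = √(8²+40²) = √1664 ≈ 40.792, ∠ = arctan(40/8) ≈ 78.69°
pole (s+40): 40 + j40 → |·| = √(40²+40²) = √3200 ≈ 56.569, ∠ = arctan(40/40) ≈ 45.00°
|T| = 5 · 40.792 / 56.569 ≈ 3.6055
Gain = 20 log₁₀(3.6055) ≈ 11.14 dB
∠T = 78.69° − 45.00° = 33.69°

11.1 dB, 33.7°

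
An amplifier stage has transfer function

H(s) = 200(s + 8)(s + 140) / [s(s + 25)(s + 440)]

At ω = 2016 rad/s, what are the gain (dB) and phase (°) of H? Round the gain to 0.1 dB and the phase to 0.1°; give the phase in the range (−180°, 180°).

-20.3 dB, -81.2°

At s = jω = j2016:
zero (s+8): 8 + j2016 → |·| = √(8²+2016²) = √4064320 ≈ 2016, ∠ = arctan(2016/8) ≈ 89.77°
zero (s+140): 140 + j2016 → |·| = √(140²+2016²) = √4083856 ≈ 2020.9, ∠ = arctan(2016/140) ≈ 86.03°
pole (s+25): 25 + j2016 → |·| = √(25²+2016²) = √4064881 ≈ 2016.2, ∠ = arctan(2016/25) ≈ 89.29°
pole (s+440): 440 + j2016 → |·| = √(440²+2016²) = √4257856 ≈ 2063.5, ∠ = arctan(2016/440) ≈ 77.69°
pole at origin: |s| = 2016, ∠ = 90.00° (in denominator)
|H| = 200 · 4.0741e+06 / 8.3874e+09 ≈ 0.097148
Gain = 20 log₁₀(0.097148) ≈ -20.25 dB
∠H = 175.80° − 256.98° = -81.18°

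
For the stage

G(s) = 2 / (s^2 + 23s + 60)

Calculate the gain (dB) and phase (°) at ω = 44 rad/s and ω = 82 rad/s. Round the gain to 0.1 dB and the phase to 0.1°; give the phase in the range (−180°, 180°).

ω = 44: -60.6 dB, -151.7°; ω = 82: -70.8 dB, -164.2°

Substitute s = j44:
Numerator: 2 = 2 + j0
Denominator: (j44)^2 + 23(j44) + 60 = -1876 + j1012
|N| = √(2² + 0²) ≈ 2, ∠N ≈ 0.00°
|D| = √(1876² + 1012²) ≈ 2131.6, ∠D ≈ 151.66°
|G| = 2 / 2131.6 ≈ 0.00093826
Gain = 20 log₁₀(0.00093826) ≈ -60.55 dB
∠G = 0.00° − 151.66° = -151.66°

Substitute s = j82:
Numerator: 2 = 2 + j0
Denominator: (j82)^2 + 23(j82) + 60 = -6664 + j1886
|N| = √(2² + 0²) ≈ 2, ∠N ≈ 0.00°
|D| = √(6664² + 1886²) ≈ 6925.7, ∠D ≈ 164.20°
|G| = 2 / 6925.7 ≈ 0.00028878
Gain = 20 log₁₀(0.00028878) ≈ -70.79 dB
∠G = 0.00° − 164.20° = -164.20°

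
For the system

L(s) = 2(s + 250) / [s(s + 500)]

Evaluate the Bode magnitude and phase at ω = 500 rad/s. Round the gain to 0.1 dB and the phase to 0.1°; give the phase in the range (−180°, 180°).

At s = jω = j500:
zero (s+250): 250 + j500 → |·| = √(250²+500²) = √312500 ≈ 559.02, ∠ = arctan(500/250) ≈ 63.43°
pole (s+500): 500 + j500 → |·| = √(500²+500²) = √500000 ≈ 707.11, ∠ = arctan(500/500) ≈ 45.00°
pole at origin: |s| = 500, ∠ = 90.00° (in denominator)
|L| = 2 · 559.02 / 3.5356e+05 ≈ 0.0031622
Gain = 20 log₁₀(0.0031622) ≈ -50.00 dB
∠L = 63.43° − 135.00° = -71.57°

-50.0 dB, -71.6°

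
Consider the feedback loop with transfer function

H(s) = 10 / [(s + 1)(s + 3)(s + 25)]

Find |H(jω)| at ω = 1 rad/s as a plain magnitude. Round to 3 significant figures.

0.0894

At s = jω = j1:
pole (s+1): 1 + j1 → |·| = √(1²+1²) = √2 ≈ 1.4142, ∠ = arctan(1/1) ≈ 45.00°
pole (s+3): 3 + j1 → |·| = √(3²+1²) = √10 ≈ 3.1623, ∠ = arctan(1/3) ≈ 18.43°
pole (s+25): 25 + j1 → |·| = √(25²+1²) = √626 ≈ 25.02, ∠ = arctan(1/25) ≈ 2.29°
|H| = 10 / 111.89 ≈ 0.089373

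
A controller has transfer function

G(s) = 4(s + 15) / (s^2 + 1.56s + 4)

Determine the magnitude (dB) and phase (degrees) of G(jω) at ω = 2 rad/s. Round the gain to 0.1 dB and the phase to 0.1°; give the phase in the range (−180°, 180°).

At s = jω = j2:
zero (s+15): 15 + j2 → |·| = √(15²+2²) = √229 ≈ 15.133, ∠ = arctan(2/15) ≈ 7.59°
quadratic: (j2)² + 1.56·j2 + 4 = 0 + j3.12 → |·| ≈ 3.12, ∠ ≈ 90.00°
|G| = 4 · 15.133 / 3.12 ≈ 19.401
Gain = 20 log₁₀(19.401) ≈ 25.76 dB
∠G = 7.59° − 90.00° = -82.41°

25.8 dB, -82.4°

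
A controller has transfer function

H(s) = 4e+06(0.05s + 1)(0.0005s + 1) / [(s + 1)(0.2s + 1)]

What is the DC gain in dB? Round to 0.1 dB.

132.0 dB

H(0) = 4e+06 · 1 / 1 = 4e+06
20 log₁₀(4e+06) ≈ 132.04 dB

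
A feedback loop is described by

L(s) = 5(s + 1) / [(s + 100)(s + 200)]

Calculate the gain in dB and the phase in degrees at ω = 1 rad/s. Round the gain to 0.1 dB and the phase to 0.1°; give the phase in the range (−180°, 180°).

-69.0 dB, 44.1°

At s = jω = j1:
zero (s+1): 1 + j1 → |·| = √(1²+1²) = √2 ≈ 1.4142, ∠ = arctan(1/1) ≈ 45.00°
pole (s+100): 100 + j1 → |·| = √(100²+1²) = √10001 ≈ 100, ∠ = arctan(1/100) ≈ 0.57°
pole (s+200): 200 + j1 → |·| = √(200²+1²) = √40001 ≈ 200, ∠ = arctan(1/200) ≈ 0.29°
|L| = 5 · 1.4142 / 20000 ≈ 0.00035355
Gain = 20 log₁₀(0.00035355) ≈ -69.03 dB
∠L = 45.00° − 0.86° = 44.14°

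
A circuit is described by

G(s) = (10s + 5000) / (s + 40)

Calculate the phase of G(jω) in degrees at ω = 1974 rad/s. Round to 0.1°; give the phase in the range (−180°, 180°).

-13.1°

Substitute s = j1974:
Numerator: 10(j1974) + 5000 = 5000 + j19740
Denominator: (j1974) + 40 = 40 + j1974
|N| = √(5000² + 19740²) ≈ 20363, ∠N ≈ 75.79°
|D| = √(40² + 1974²) ≈ 1974.4, ∠D ≈ 88.84°
∠G = 75.79° − 88.84° = -13.05°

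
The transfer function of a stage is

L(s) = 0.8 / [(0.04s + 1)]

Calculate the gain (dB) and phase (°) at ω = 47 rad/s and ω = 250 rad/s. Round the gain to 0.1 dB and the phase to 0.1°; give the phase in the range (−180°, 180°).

ω = 47: -8.5 dB, -62.0°; ω = 250: -22.0 dB, -84.3°

At ω = 47 rad/s:
pole (1 + j47·0.04) = 1 + j1.88 → |·| ≈ 2.1294, ∠ ≈ 61.99°
|L| = 0.8 · 1 / (2.1294) ≈ 0.37569
Gain = 20 log₁₀(0.37569) ≈ -8.50 dB
∠L = (0°) − (61.99°) = -61.99°

At ω = 250 rad/s:
pole (1 + j250·0.04) = 1 + j10 → |·| ≈ 10.05, ∠ ≈ 84.29°
|L| = 0.8 · 1 / (10.05) ≈ 0.079602
Gain = 20 log₁₀(0.079602) ≈ -21.98 dB
∠L = (0°) − (84.29°) = -84.29°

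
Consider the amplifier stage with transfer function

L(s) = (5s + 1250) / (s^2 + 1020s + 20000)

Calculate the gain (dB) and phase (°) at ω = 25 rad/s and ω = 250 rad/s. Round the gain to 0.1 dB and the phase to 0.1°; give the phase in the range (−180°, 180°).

ω = 25: -28.1 dB, -47.1°; ω = 250: -43.3 dB, -54.5°

Substitute s = j25:
Numerator: 5(j25) + 1250 = 1250 + j125
Denominator: (j25)^2 + 1020(j25) + 20000 = 19375 + j25500
|N| = √(1250² + 125²) ≈ 1256.2, ∠N ≈ 5.71°
|D| = √(19375² + 25500²) ≈ 32026, ∠D ≈ 52.77°
|L| = 1256.2 / 32026 ≈ 0.039224
Gain = 20 log₁₀(0.039224) ≈ -28.13 dB
∠L = 5.71° − 52.77° = -47.06°

Substitute s = j250:
Numerator: 5(j250) + 1250 = 1250 + j1250
Denominator: (j250)^2 + 1020(j250) + 20000 = -42500 + j255000
|N| = √(1250² + 1250²) ≈ 1767.8, ∠N ≈ 45.00°
|D| = √(42500² + 255000²) ≈ 2.5852e+05, ∠D ≈ 99.46°
|L| = 1767.8 / 2.5852e+05 ≈ 0.0068382
Gain = 20 log₁₀(0.0068382) ≈ -43.30 dB
∠L = 45.00° − 99.46° = -54.46°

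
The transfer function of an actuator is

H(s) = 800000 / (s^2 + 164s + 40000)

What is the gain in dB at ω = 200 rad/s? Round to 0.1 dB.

At s = jω = j200:
quadratic: (j200)² + 164·j200 + 40000 = 0 + j32800 → |·| ≈ 32800, ∠ ≈ 90.00°
|H| = 800000 / 32800 ≈ 24.39
Gain = 20 log₁₀(24.39) ≈ 27.74 dB

27.7 dB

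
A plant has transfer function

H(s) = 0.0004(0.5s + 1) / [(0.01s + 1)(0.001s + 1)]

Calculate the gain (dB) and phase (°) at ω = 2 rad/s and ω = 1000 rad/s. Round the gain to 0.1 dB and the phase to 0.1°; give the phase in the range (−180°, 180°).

ω = 2: -65.0 dB, 43.7°; ω = 1000: -37.0 dB, -39.4°

At ω = 2 rad/s:
zero (1 + j2·0.5) = 1 + j1 → |·| ≈ 1.4142, ∠ ≈ 45.00°
pole (1 + j2·0.01) = 1 + j0.02 → |·| ≈ 1.0002, ∠ ≈ 1.15°
pole (1 + j2·0.001) = 1 + j0.002 → |·| ≈ 1, ∠ ≈ 0.11°
|H| = 0.0004 · 1.4142 / (1.0002 · 1) ≈ 0.00056557
Gain = 20 log₁₀(0.00056557) ≈ -64.95 dB
∠H = (45.00°) − (1.15° + 0.11°) = 43.74°

At ω = 1000 rad/s:
zero (1 + j1000·0.5) = 1 + j500 → |·| ≈ 500, ∠ ≈ 89.89°
pole (1 + j1000·0.01) = 1 + j10 → |·| ≈ 10.05, ∠ ≈ 84.29°
pole (1 + j1000·0.001) = 1 + j1 → |·| ≈ 1.4142, ∠ ≈ 45.00°
|H| = 0.0004 · 500 / (10.05 · 1.4142) ≈ 0.014072
Gain = 20 log₁₀(0.014072) ≈ -37.03 dB
∠H = (89.89°) − (84.29° + 45.00°) = -39.40°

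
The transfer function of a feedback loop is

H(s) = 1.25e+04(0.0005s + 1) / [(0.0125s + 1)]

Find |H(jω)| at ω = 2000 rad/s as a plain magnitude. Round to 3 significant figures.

707

At ω = 2000 rad/s:
zero (1 + j2000·0.0005) = 1 + j1 → |·| ≈ 1.4142, ∠ ≈ 45.00°
pole (1 + j2000·0.0125) = 1 + j25 → |·| ≈ 25.02, ∠ ≈ 87.71°
|H| = 1.25e+04 · 1.4142 / (25.02) ≈ 706.53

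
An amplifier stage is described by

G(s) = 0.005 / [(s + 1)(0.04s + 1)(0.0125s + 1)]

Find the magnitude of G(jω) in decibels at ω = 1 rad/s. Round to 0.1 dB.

At ω = 1 rad/s:
pole (1 + j1·1) = 1 + j1 → |·| ≈ 1.4142, ∠ ≈ 45.00°
pole (1 + j1·0.04) = 1 + j0.04 → |·| ≈ 1.0008, ∠ ≈ 2.29°
pole (1 + j1·0.0125) = 1 + j0.0125 → |·| ≈ 1.0001, ∠ ≈ 0.72°
|G| = 0.005 · 1 / (1.4142 · 1.0008 · 1.0001) ≈ 0.0035324
Gain = 20 log₁₀(0.0035324) ≈ -49.04 dB

-49.0 dB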